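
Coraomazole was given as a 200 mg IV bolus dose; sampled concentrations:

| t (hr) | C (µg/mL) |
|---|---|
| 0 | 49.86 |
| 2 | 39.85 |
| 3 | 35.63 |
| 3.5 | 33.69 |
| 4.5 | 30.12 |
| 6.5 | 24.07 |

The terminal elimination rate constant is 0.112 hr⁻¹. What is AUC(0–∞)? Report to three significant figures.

Trapezoidal AUC_0→6.5:
  [0→2]: (49.86+39.85)/2 × 2 = 89.71
  [2→3]: (39.85+35.63)/2 × 1 = 37.74
  [3→3.5]: (35.63+33.69)/2 × 0.5 = 17.33
  [3.5→4.5]: (33.69+30.12)/2 × 1 = 31.905
  [4.5→6.5]: (30.12+24.07)/2 × 2 = 54.19
  Sum = 230.875 µg/mL·hr
Extrapolated tail: C_last / k_e = 24.07 / 0.112 = 214.911
AUC_0→∞ = 230.875 + 214.911 = 445.786 µg/mL·hr

AUC = 446 µg/mL·hr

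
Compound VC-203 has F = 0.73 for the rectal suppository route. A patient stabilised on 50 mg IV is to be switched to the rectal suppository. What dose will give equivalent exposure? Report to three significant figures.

For equal systemic exposure: F × D_ev = D_iv
D_ev = D_iv / F = 50 / 0.73 = 68.4932 mg

D_rectal = 68.5 mg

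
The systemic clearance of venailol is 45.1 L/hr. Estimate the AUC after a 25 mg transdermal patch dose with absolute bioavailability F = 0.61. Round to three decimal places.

AUC = 0.338 mg/L·hr

AUC_0→∞ = F × Dose / CL
        = 0.61 × 25 / 45.1 = 0.338137 mg/L·hr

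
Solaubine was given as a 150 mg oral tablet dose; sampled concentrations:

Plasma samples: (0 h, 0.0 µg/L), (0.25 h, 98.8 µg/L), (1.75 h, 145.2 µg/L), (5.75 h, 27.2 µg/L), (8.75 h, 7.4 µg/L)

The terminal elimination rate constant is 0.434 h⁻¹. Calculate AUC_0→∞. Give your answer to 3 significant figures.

AUC = 609 µg/L·h

Trapezoidal AUC_0→8.75:
  [0→0.25]: (0.0+98.8)/2 × 0.25 = 12.35
  [0.25→1.75]: (98.8+145.2)/2 × 1.5 = 183.0
  [1.75→5.75]: (145.2+27.2)/2 × 4 = 344.8
  [5.75→8.75]: (27.2+7.4)/2 × 3 = 51.9
  Sum = 592.05 µg/L·h
Extrapolated tail: C_last / k_e = 7.4 / 0.434 = 17.051
AUC_0→∞ = 592.05 + 17.051 = 609.101 µg/L·h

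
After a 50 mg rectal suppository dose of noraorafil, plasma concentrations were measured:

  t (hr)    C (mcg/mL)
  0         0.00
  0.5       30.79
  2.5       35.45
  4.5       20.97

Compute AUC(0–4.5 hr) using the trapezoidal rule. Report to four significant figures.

AUC = 130.4 mcg/mL·hr

Trapezoidal AUC_0→4.5:
  [0→0.5]: (0.00+30.79)/2 × 0.5 = 7.6975
  [0.5→2.5]: (30.79+35.45)/2 × 2 = 66.24
  [2.5→4.5]: (35.45+20.97)/2 × 2 = 56.42
  Sum = 130.3575 mcg/mL·hr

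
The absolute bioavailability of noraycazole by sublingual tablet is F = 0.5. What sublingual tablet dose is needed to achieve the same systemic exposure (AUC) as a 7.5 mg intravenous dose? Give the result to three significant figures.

For equal systemic exposure: F × D_ev = D_iv
D_ev = D_iv / F = 7.5 / 0.5 = 15 mg

D_sublingual = 15.0 mg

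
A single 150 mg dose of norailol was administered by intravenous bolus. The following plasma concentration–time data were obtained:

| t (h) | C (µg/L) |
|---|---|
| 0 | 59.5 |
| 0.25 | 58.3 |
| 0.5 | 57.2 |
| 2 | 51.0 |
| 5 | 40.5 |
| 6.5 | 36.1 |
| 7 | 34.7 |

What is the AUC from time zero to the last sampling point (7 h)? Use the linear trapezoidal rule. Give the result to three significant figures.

AUC = 323 µg/L·h

Trapezoidal AUC_0→7:
  [0→0.25]: (59.5+58.3)/2 × 0.25 = 14.725
  [0.25→0.5]: (58.3+57.2)/2 × 0.25 = 14.4375
  [0.5→2]: (57.2+51.0)/2 × 1.5 = 81.15
  [2→5]: (51.0+40.5)/2 × 3 = 137.25
  [5→6.5]: (40.5+36.1)/2 × 1.5 = 57.45
  [6.5→7]: (36.1+34.7)/2 × 0.5 = 17.7
  Sum = 322.7125 µg/L·h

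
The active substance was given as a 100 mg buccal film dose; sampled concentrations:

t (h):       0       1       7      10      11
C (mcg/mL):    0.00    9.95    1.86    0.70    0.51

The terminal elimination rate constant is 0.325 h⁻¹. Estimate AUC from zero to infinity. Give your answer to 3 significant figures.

Trapezoidal AUC_0→11:
  [0→1]: (0.00+9.95)/2 × 1 = 4.975
  [1→7]: (9.95+1.86)/2 × 6 = 35.43
  [7→10]: (1.86+0.70)/2 × 3 = 3.84
  [10→11]: (0.70+0.51)/2 × 1 = 0.605
  Sum = 44.85 mcg/mL·h
Extrapolated tail: C_last / k_e = 0.51 / 0.325 = 1.569
AUC_0→∞ = 44.85 + 1.569 = 46.419 mcg/mL·h

AUC = 46.4 mcg/mL·h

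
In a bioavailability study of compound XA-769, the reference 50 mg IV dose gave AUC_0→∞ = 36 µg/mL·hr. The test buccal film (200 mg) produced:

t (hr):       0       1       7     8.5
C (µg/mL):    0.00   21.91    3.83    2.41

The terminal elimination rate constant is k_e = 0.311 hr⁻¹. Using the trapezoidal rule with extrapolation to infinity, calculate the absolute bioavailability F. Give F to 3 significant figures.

F = 0.699

Trapezoidal AUC_0→8.5 (buccal film):
  [0→1]: (0.00+21.91)/2 × 1 = 10.955
  [1→7]: (21.91+3.83)/2 × 6 = 77.22
  [7→8.5]: (3.83+2.41)/2 × 1.5 = 4.68
  Sum = 92.855 µg/mL·hr
Tail: C_last/k_e = 2.41/0.311 = 7.749
AUC_0→∞ (buccal film) = 92.855 + 7.749 = 100.604 µg/mL·hr
F = (AUC_ev/D_ev)/(AUC_iv/D_iv) = (100.604/200)/(36/50) = 0.50302/0.72 = 0.6986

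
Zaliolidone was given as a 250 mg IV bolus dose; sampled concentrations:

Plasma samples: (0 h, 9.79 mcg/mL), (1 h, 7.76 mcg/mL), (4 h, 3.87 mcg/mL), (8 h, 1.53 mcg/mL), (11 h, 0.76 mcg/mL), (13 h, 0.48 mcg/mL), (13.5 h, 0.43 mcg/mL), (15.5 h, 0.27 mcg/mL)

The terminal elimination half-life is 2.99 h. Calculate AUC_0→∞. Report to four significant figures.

AUC = 43.79 mcg/mL·h

Trapezoidal AUC_0→15.5:
  [0→1]: (9.79+7.76)/2 × 1 = 8.775
  [1→4]: (7.76+3.87)/2 × 3 = 17.445
  [4→8]: (3.87+1.53)/2 × 4 = 10.8
  [8→11]: (1.53+0.76)/2 × 3 = 3.435
  [11→13]: (0.76+0.48)/2 × 2 = 1.24
  [13→13.5]: (0.48+0.43)/2 × 0.5 = 0.2275
  [13.5→15.5]: (0.43+0.27)/2 × 2 = 0.7
  Sum = 42.6225 mcg/mL·h
k_e = ln2 / t½ = 0.693147 / 2.99 = 0.2318 h^-1
Extrapolated tail: C_last / k_e = 0.27 / 0.2318 = 1.165
AUC_0→∞ = 42.6225 + 1.165 = 43.7875 mcg/mL·h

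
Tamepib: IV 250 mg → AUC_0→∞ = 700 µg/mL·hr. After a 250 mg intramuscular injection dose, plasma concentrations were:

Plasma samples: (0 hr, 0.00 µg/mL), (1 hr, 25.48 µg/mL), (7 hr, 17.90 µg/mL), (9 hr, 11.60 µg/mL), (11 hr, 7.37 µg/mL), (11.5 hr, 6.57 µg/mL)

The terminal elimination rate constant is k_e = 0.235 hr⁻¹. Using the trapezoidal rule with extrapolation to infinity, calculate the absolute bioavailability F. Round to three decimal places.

F = 0.318

Trapezoidal AUC_0→11.5 (intramuscular injection):
  [0→1]: (0.00+25.48)/2 × 1 = 12.74
  [1→7]: (25.48+17.90)/2 × 6 = 130.14
  [7→9]: (17.90+11.60)/2 × 2 = 29.5
  [9→11]: (11.60+7.37)/2 × 2 = 18.97
  [11→11.5]: (7.37+6.57)/2 × 0.5 = 3.485
  Sum = 194.835 µg/mL·hr
Tail: C_last/k_e = 6.57/0.235 = 27.957
AUC_0→∞ (intramuscular injection) = 194.835 + 27.957 = 222.792 µg/mL·hr
F = (AUC_ev/D_ev)/(AUC_iv/D_iv) = (222.792/250)/(700/250) = 0.891168/2.8 = 0.3183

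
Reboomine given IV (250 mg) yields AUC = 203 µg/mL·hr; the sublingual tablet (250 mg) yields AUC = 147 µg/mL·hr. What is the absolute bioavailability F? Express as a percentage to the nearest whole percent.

F = 72%

F = (AUC_ev / D_ev) / (AUC_iv / D_iv)
  = (147/250) / (203/250)
  = 0.588 / 0.812 = 0.7241
  = 72.41%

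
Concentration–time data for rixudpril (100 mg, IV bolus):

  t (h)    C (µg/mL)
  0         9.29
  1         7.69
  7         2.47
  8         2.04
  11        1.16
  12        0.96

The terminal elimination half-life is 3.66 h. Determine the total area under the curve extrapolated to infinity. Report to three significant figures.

Trapezoidal AUC_0→12:
  [0→1]: (9.29+7.69)/2 × 1 = 8.49
  [1→7]: (7.69+2.47)/2 × 6 = 30.48
  [7→8]: (2.47+2.04)/2 × 1 = 2.255
  [8→11]: (2.04+1.16)/2 × 3 = 4.8
  [11→12]: (1.16+0.96)/2 × 1 = 1.06
  Sum = 47.085 µg/mL·h
k_e = ln2 / t½ = 0.693147 / 3.66 = 0.1894 h^-1
Extrapolated tail: C_last / k_e = 0.96 / 0.1894 = 5.069
AUC_0→∞ = 47.085 + 5.069 = 52.154 µg/mL·h

AUC = 52.2 µg/mL·h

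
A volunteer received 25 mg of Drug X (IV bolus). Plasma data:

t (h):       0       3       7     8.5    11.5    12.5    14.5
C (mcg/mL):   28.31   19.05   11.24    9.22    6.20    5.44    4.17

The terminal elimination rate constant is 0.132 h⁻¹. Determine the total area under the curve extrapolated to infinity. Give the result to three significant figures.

AUC = 217 mcg/mL·h

Trapezoidal AUC_0→14.5:
  [0→3]: (28.31+19.05)/2 × 3 = 71.04
  [3→7]: (19.05+11.24)/2 × 4 = 60.58
  [7→8.5]: (11.24+9.22)/2 × 1.5 = 15.345
  [8.5→11.5]: (9.22+6.20)/2 × 3 = 23.13
  [11.5→12.5]: (6.20+5.44)/2 × 1 = 5.82
  [12.5→14.5]: (5.44+4.17)/2 × 2 = 9.61
  Sum = 185.525 mcg/mL·h
Extrapolated tail: C_last / k_e = 4.17 / 0.132 = 31.591
AUC_0→∞ = 185.525 + 31.591 = 217.116 mcg/mL·h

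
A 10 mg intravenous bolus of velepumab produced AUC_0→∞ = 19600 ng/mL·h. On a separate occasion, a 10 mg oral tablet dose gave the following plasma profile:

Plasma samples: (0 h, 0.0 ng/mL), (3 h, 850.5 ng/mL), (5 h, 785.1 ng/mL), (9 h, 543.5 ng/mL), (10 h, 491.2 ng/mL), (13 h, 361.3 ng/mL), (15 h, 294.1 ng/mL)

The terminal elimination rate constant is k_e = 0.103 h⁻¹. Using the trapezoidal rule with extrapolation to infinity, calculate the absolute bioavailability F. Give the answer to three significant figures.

F = 0.555

Trapezoidal AUC_0→15 (oral tablet):
  [0→3]: (0.0+850.5)/2 × 3 = 1275.75
  [3→5]: (850.5+785.1)/2 × 2 = 1635.6
  [5→9]: (785.1+543.5)/2 × 4 = 2657.2
  [9→10]: (543.5+491.2)/2 × 1 = 517.35
  [10→13]: (491.2+361.3)/2 × 3 = 1278.75
  [13→15]: (361.3+294.1)/2 × 2 = 655.4
  Sum = 8020.05 ng/mL·h
Tail: C_last/k_e = 294.1/0.103 = 2855.340
AUC_0→∞ (oral tablet) = 8020.05 + 2855.340 = 10875.39 ng/mL·h
F = (AUC_ev/D_ev)/(AUC_iv/D_iv) = (10875.39/10)/(19600/10) = 1087.539/1960 = 0.5549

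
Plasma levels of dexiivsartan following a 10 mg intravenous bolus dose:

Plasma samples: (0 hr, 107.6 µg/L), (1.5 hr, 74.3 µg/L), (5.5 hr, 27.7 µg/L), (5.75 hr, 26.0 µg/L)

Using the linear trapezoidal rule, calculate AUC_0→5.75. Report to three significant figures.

Trapezoidal AUC_0→5.75:
  [0→1.5]: (107.6+74.3)/2 × 1.5 = 136.425
  [1.5→5.5]: (74.3+27.7)/2 × 4 = 204.0
  [5.5→5.75]: (27.7+26.0)/2 × 0.25 = 6.7125
  Sum = 347.1375 µg/L·hr

AUC = 347 µg/L·hr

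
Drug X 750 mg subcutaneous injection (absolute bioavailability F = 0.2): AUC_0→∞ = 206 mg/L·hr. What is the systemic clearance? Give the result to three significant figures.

CL = 0.728 L/hr

CL = F × Dose / AUC_0→∞
   = 0.2 × 750 / 206 = 0.728155 L/hr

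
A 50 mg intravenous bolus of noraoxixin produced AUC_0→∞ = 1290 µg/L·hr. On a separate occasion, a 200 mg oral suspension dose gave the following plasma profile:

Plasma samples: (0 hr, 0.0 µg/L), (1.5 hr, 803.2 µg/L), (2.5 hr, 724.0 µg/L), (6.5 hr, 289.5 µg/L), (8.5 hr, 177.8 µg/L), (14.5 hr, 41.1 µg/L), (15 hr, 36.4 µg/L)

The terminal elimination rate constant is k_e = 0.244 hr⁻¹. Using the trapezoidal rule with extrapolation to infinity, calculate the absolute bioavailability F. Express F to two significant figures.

F = 0.91

Trapezoidal AUC_0→15 (oral suspension):
  [0→1.5]: (0.0+803.2)/2 × 1.5 = 602.4
  [1.5→2.5]: (803.2+724.0)/2 × 1 = 763.6
  [2.5→6.5]: (724.0+289.5)/2 × 4 = 2027.0
  [6.5→8.5]: (289.5+177.8)/2 × 2 = 467.3
  [8.5→14.5]: (177.8+41.1)/2 × 6 = 656.7
  [14.5→15]: (41.1+36.4)/2 × 0.5 = 19.375
  Sum = 4536.375 µg/L·hr
Tail: C_last/k_e = 36.4/0.244 = 149.180
AUC_0→∞ (oral suspension) = 4536.375 + 149.180 = 4685.555 µg/L·hr
F = (AUC_ev/D_ev)/(AUC_iv/D_iv) = (4685.555/200)/(1290/50) = 23.427775/25.8 = 0.9081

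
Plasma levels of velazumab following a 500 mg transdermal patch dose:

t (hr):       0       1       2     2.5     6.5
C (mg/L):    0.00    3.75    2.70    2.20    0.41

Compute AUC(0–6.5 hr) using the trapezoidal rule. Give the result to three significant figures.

AUC = 11.5 mg/L·hr

Trapezoidal AUC_0→6.5:
  [0→1]: (0.00+3.75)/2 × 1 = 1.875
  [1→2]: (3.75+2.70)/2 × 1 = 3.225
  [2→2.5]: (2.70+2.20)/2 × 0.5 = 1.225
  [2.5→6.5]: (2.20+0.41)/2 × 4 = 5.22
  Sum = 11.545 mg/L·hr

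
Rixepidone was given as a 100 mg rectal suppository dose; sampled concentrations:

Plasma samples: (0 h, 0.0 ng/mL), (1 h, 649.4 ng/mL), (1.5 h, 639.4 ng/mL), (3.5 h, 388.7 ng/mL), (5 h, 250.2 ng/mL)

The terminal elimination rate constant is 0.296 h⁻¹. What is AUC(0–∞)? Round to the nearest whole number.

Trapezoidal AUC_0→5:
  [0→1]: (0.0+649.4)/2 × 1 = 324.7
  [1→1.5]: (649.4+639.4)/2 × 0.5 = 322.2
  [1.5→3.5]: (639.4+388.7)/2 × 2 = 1028.1
  [3.5→5]: (388.7+250.2)/2 × 1.5 = 479.175
  Sum = 2154.175 ng/mL·h
Extrapolated tail: C_last / k_e = 250.2 / 0.296 = 845.270
AUC_0→∞ = 2154.175 + 845.270 = 2999.445 ng/mL·h

AUC = 2999 ng/mL·h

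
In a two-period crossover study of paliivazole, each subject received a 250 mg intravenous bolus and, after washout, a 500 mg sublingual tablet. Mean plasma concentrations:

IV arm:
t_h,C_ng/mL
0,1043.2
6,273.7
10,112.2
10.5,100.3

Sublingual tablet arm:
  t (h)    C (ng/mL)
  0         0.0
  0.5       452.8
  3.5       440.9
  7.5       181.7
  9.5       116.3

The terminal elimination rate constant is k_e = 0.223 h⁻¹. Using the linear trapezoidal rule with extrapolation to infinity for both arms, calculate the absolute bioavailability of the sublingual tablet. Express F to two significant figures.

F = 0.34

Trapezoidal AUC_0→10.5 (IV):
  [0→6]: (1043.2+273.7)/2 × 6 = 3950.7
  [6→10]: (273.7+112.2)/2 × 4 = 771.8
  [10→10.5]: (112.2+100.3)/2 × 0.5 = 53.125
  Sum = 4775.625 ng/mL·h
IV tail: 100.3/0.223 = 449.776; AUC_iv,0→∞ = 4775.625 + 449.776 = 5225.401 ng/mL·h
Trapezoidal AUC_0→9.5 (sublingual tablet):
  [0→0.5]: (0.0+452.8)/2 × 0.5 = 113.2
  [0.5→3.5]: (452.8+440.9)/2 × 3 = 1340.55
  [3.5→7.5]: (440.9+181.7)/2 × 4 = 1245.2
  [7.5→9.5]: (181.7+116.3)/2 × 2 = 298.0
  Sum = 2996.95 ng/mL·h
sublingual tablet tail: 116.3/0.223 = 521.525; AUC_ev,0→∞ = 2996.95 + 521.525 = 3518.475 ng/mL·h
F = (AUC_ev/D_ev)/(AUC_iv/D_iv) = (3518.475/500)/(5225.401/250) = 7.03695/20.901604 = 0.3367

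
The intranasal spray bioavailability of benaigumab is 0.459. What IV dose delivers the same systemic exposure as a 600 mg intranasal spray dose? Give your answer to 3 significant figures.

Systemic exposure from an extravascular dose = F × D_ev, so the equivalent IV dose is F × D_ev.
D_iv = F × D_ev = 0.459 × 600 = 275.4 mg

D_iv = 275 mg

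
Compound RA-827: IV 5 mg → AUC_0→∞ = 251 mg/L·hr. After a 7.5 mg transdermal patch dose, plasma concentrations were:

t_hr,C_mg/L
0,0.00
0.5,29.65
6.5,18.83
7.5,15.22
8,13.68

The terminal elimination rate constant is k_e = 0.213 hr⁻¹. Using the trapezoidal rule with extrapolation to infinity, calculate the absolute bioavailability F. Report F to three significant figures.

Trapezoidal AUC_0→8 (transdermal patch):
  [0→0.5]: (0.00+29.65)/2 × 0.5 = 7.4125
  [0.5→6.5]: (29.65+18.83)/2 × 6 = 145.44
  [6.5→7.5]: (18.83+15.22)/2 × 1 = 17.025
  [7.5→8]: (15.22+13.68)/2 × 0.5 = 7.225
  Sum = 177.1025 mg/L·hr
Tail: C_last/k_e = 13.68/0.213 = 64.225
AUC_0→∞ (transdermal patch) = 177.1025 + 64.225 = 241.3275 mg/L·hr
F = (AUC_ev/D_ev)/(AUC_iv/D_iv) = (241.3275/7.5)/(251/5) = 32.177/50.2 = 0.6410

F = 0.641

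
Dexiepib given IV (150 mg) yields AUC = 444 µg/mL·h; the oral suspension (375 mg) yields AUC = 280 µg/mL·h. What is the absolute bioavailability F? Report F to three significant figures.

F = 0.252

F = (AUC_ev / D_ev) / (AUC_iv / D_iv)
  = (280/375) / (444/150)
  = 0.746667 / 2.96 = 0.2523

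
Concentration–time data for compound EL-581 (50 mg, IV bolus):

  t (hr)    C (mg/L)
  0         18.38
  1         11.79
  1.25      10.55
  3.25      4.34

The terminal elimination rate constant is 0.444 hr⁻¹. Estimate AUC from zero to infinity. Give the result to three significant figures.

Trapezoidal AUC_0→3.25:
  [0→1]: (18.38+11.79)/2 × 1 = 15.085
  [1→1.25]: (11.79+10.55)/2 × 0.25 = 2.7925
  [1.25→3.25]: (10.55+4.34)/2 × 2 = 14.89
  Sum = 32.7675 mg/L·hr
Extrapolated tail: C_last / k_e = 4.34 / 0.444 = 9.775
AUC_0→∞ = 32.7675 + 9.775 = 42.5425 mg/L·hr

AUC = 42.5 mg/L·hr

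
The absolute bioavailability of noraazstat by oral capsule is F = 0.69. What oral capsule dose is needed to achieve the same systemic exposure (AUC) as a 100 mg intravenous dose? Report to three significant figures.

For equal systemic exposure: F × D_ev = D_iv
D_ev = D_iv / F = 100 / 0.69 = 144.928 mg

D_oral = 145 mg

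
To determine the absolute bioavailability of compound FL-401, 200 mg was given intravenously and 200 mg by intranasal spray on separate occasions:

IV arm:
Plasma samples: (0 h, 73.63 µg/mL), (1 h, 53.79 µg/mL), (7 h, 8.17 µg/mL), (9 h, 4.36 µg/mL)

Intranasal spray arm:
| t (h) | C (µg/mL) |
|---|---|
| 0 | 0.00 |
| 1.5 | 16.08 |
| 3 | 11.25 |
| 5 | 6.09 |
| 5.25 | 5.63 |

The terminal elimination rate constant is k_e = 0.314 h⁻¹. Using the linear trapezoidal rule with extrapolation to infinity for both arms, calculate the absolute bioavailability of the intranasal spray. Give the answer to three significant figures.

Trapezoidal AUC_0→9 (IV):
  [0→1]: (73.63+53.79)/2 × 1 = 63.71
  [1→7]: (53.79+8.17)/2 × 6 = 185.88
  [7→9]: (8.17+4.36)/2 × 2 = 12.53
  Sum = 262.12 µg/mL·h
IV tail: 4.36/0.314 = 13.885; AUC_iv,0→∞ = 262.12 + 13.885 = 276.005 µg/mL·h
Trapezoidal AUC_0→5.25 (intranasal spray):
  [0→1.5]: (0.00+16.08)/2 × 1.5 = 12.06
  [1.5→3]: (16.08+11.25)/2 × 1.5 = 20.4975
  [3→5]: (11.25+6.09)/2 × 2 = 17.34
  [5→5.25]: (6.09+5.63)/2 × 0.25 = 1.465
  Sum = 51.3625 µg/mL·h
intranasal spray tail: 5.63/0.314 = 17.930; AUC_ev,0→∞ = 51.3625 + 17.930 = 69.2925 µg/mL·h
F = (AUC_ev/D_ev)/(AUC_iv/D_iv) = (69.2925/200)/(276.005/200) = 0.3464625/1.380025 = 0.2511

F = 0.251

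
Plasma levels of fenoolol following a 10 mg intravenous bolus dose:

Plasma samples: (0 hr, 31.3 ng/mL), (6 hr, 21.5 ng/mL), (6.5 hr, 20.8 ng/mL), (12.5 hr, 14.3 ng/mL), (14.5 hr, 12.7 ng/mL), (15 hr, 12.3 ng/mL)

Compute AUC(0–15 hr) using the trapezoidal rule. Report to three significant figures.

Trapezoidal AUC_0→15:
  [0→6]: (31.3+21.5)/2 × 6 = 158.4
  [6→6.5]: (21.5+20.8)/2 × 0.5 = 10.575
  [6.5→12.5]: (20.8+14.3)/2 × 6 = 105.3
  [12.5→14.5]: (14.3+12.7)/2 × 2 = 27.0
  [14.5→15]: (12.7+12.3)/2 × 0.5 = 6.25
  Sum = 307.525 ng/mL·hr

AUC = 308 ng/mL·hr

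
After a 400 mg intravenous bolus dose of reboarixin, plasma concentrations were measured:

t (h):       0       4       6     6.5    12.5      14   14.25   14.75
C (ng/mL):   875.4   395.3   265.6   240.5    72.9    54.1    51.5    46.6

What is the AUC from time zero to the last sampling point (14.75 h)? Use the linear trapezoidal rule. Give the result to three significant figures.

AUC = 4400 ng/mL·h

Trapezoidal AUC_0→14.75:
  [0→4]: (875.4+395.3)/2 × 4 = 2541.4
  [4→6]: (395.3+265.6)/2 × 2 = 660.9
  [6→6.5]: (265.6+240.5)/2 × 0.5 = 126.525
  [6.5→12.5]: (240.5+72.9)/2 × 6 = 940.2
  [12.5→14]: (72.9+54.1)/2 × 1.5 = 95.25
  [14→14.25]: (54.1+51.5)/2 × 0.25 = 13.2
  [14.25→14.75]: (51.5+46.6)/2 × 0.5 = 24.525
  Sum = 4402.0 ng/mL·h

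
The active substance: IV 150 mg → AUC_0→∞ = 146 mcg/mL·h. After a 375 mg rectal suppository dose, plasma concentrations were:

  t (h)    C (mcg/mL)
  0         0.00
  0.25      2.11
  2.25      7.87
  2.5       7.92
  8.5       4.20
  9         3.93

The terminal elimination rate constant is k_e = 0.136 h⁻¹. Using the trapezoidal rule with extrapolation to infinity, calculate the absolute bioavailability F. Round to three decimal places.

F = 0.218

Trapezoidal AUC_0→9 (rectal suppository):
  [0→0.25]: (0.00+2.11)/2 × 0.25 = 0.26375
  [0.25→2.25]: (2.11+7.87)/2 × 2 = 9.98
  [2.25→2.5]: (7.87+7.92)/2 × 0.25 = 1.97375
  [2.5→8.5]: (7.92+4.20)/2 × 6 = 36.36
  [8.5→9]: (4.20+3.93)/2 × 0.5 = 2.0325
  Sum = 50.61 mcg/mL·h
Tail: C_last/k_e = 3.93/0.136 = 28.897
AUC_0→∞ (rectal suppository) = 50.61 + 28.897 = 79.507 mcg/mL·h
F = (AUC_ev/D_ev)/(AUC_iv/D_iv) = (79.507/375)/(146/150) = 0.212019/0.973333 = 0.2178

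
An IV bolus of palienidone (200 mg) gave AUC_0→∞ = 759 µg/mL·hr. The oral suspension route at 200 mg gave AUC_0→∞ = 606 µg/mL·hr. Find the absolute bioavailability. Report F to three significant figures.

F = 0.798

F = (AUC_ev / D_ev) / (AUC_iv / D_iv)
  = (606/200) / (759/200)
  = 3.03 / 3.795 = 0.7984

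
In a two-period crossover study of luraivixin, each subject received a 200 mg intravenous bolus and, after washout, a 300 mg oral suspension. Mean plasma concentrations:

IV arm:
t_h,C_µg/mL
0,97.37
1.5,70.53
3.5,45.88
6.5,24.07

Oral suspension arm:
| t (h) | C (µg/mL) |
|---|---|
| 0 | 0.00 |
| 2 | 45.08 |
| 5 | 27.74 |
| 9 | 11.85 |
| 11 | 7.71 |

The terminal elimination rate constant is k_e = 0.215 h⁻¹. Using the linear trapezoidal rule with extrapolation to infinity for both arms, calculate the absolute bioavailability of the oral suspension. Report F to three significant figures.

F = 0.419

Trapezoidal AUC_0→6.5 (IV):
  [0→1.5]: (97.37+70.53)/2 × 1.5 = 125.925
  [1.5→3.5]: (70.53+45.88)/2 × 2 = 116.41
  [3.5→6.5]: (45.88+24.07)/2 × 3 = 104.925
  Sum = 347.26 µg/mL·h
IV tail: 24.07/0.215 = 111.953; AUC_iv,0→∞ = 347.26 + 111.953 = 459.213 µg/mL·h
Trapezoidal AUC_0→11 (oral suspension):
  [0→2]: (0.00+45.08)/2 × 2 = 45.08
  [2→5]: (45.08+27.74)/2 × 3 = 109.23
  [5→9]: (27.74+11.85)/2 × 4 = 79.18
  [9→11]: (11.85+7.71)/2 × 2 = 19.56
  Sum = 253.05 µg/mL·h
oral suspension tail: 7.71/0.215 = 35.860; AUC_ev,0→∞ = 253.05 + 35.860 = 288.91 µg/mL·h
F = (AUC_ev/D_ev)/(AUC_iv/D_iv) = (288.91/300)/(459.213/200) = 0.963033/2.296065 = 0.4194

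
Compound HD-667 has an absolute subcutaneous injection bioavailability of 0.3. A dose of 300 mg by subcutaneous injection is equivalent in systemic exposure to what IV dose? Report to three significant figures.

Systemic exposure from an extravascular dose = F × D_ev, so the equivalent IV dose is F × D_ev.
D_iv = F × D_ev = 0.3 × 300 = 90 mg

D_iv = 90.0 mg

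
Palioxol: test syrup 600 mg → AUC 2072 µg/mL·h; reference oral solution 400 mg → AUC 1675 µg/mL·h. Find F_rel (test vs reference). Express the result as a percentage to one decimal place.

F_rel = 82.5%

F_rel = (AUC_test/D_test) / (AUC_ref/D_ref)
      = (2072/600) / (1675/400)
      = 3.45333 / 4.1875 = 0.8247 = 82.47%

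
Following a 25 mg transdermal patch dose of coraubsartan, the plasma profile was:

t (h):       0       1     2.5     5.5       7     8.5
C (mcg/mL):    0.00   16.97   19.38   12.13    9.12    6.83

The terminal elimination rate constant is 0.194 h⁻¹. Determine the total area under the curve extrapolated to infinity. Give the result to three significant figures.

Trapezoidal AUC_0→8.5:
  [0→1]: (0.00+16.97)/2 × 1 = 8.485
  [1→2.5]: (16.97+19.38)/2 × 1.5 = 27.2625
  [2.5→5.5]: (19.38+12.13)/2 × 3 = 47.265
  [5.5→7]: (12.13+9.12)/2 × 1.5 = 15.9375
  [7→8.5]: (9.12+6.83)/2 × 1.5 = 11.9625
  Sum = 110.9125 mcg/mL·h
Extrapolated tail: C_last / k_e = 6.83 / 0.194 = 35.206
AUC_0→∞ = 110.9125 + 35.206 = 146.1185 mcg/mL·h

AUC = 146 mcg/mL·h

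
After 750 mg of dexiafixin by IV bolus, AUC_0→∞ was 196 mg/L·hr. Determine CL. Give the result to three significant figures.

CL = 3.83 L/hr

CL = Dose_iv / AUC_0→∞
   = 750 / 196 = 3.82653 L/hr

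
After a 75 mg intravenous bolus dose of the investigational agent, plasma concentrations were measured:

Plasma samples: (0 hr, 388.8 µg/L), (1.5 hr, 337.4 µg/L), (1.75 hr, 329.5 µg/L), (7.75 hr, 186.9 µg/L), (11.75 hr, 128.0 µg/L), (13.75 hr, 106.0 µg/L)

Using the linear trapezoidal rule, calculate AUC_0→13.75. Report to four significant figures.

AUC = 3041 µg/L·hr

Trapezoidal AUC_0→13.75:
  [0→1.5]: (388.8+337.4)/2 × 1.5 = 544.65
  [1.5→1.75]: (337.4+329.5)/2 × 0.25 = 83.3625
  [1.75→7.75]: (329.5+186.9)/2 × 6 = 1549.2
  [7.75→11.75]: (186.9+128.0)/2 × 4 = 629.8
  [11.75→13.75]: (128.0+106.0)/2 × 2 = 234.0
  Sum = 3041.0125 µg/L·hr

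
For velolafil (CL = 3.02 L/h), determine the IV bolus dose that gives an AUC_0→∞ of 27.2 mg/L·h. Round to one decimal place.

Dose_iv = CL × AUC_0→∞
     = 3.02 × 27.2 = 82.144 mg

Dose = 82.1 mg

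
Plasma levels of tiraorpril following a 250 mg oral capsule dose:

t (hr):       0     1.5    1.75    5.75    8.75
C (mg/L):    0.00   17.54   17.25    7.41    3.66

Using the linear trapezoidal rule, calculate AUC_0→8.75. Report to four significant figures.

Trapezoidal AUC_0→8.75:
  [0→1.5]: (0.00+17.54)/2 × 1.5 = 13.155
  [1.5→1.75]: (17.54+17.25)/2 × 0.25 = 4.34875
  [1.75→5.75]: (17.25+7.41)/2 × 4 = 49.32
  [5.75→8.75]: (7.41+3.66)/2 × 3 = 16.605
  Sum = 83.42875 mg/L·hr

AUC = 83.43 mg/L·hr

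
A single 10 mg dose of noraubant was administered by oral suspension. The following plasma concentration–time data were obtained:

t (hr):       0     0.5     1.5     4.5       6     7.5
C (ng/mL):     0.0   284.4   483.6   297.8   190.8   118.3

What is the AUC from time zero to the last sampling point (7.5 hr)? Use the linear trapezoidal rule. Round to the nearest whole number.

Trapezoidal AUC_0→7.5:
  [0→0.5]: (0.0+284.4)/2 × 0.5 = 71.1
  [0.5→1.5]: (284.4+483.6)/2 × 1 = 384.0
  [1.5→4.5]: (483.6+297.8)/2 × 3 = 1172.1
  [4.5→6]: (297.8+190.8)/2 × 1.5 = 366.45
  [6→7.5]: (190.8+118.3)/2 × 1.5 = 231.825
  Sum = 2225.475 ng/mL·hr

AUC = 2225 ng/mL·hr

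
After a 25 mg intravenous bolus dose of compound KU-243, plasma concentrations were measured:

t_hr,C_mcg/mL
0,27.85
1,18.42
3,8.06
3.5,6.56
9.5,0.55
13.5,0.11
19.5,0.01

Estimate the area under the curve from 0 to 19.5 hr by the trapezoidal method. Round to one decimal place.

AUC = 76.3 mcg/mL·hr

Trapezoidal AUC_0→19.5:
  [0→1]: (27.85+18.42)/2 × 1 = 23.135
  [1→3]: (18.42+8.06)/2 × 2 = 26.48
  [3→3.5]: (8.06+6.56)/2 × 0.5 = 3.655
  [3.5→9.5]: (6.56+0.55)/2 × 6 = 21.33
  [9.5→13.5]: (0.55+0.11)/2 × 4 = 1.32
  [13.5→19.5]: (0.11+0.01)/2 × 6 = 0.36
  Sum = 76.28 mcg/mL·hr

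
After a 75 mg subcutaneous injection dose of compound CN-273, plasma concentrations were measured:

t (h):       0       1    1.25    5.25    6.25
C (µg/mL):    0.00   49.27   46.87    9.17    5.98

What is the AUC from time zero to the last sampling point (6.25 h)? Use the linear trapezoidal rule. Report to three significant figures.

AUC = 156 µg/mL·h

Trapezoidal AUC_0→6.25:
  [0→1]: (0.00+49.27)/2 × 1 = 24.635
  [1→1.25]: (49.27+46.87)/2 × 0.25 = 12.0175
  [1.25→5.25]: (46.87+9.17)/2 × 4 = 112.08
  [5.25→6.25]: (9.17+5.98)/2 × 1 = 7.575
  Sum = 156.3075 µg/mL·h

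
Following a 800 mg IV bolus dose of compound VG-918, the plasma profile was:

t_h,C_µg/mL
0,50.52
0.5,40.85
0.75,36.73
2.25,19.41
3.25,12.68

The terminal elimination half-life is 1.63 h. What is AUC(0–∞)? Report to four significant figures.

AUC = 120.5 µg/mL·h

Trapezoidal AUC_0→3.25:
  [0→0.5]: (50.52+40.85)/2 × 0.5 = 22.8425
  [0.5→0.75]: (40.85+36.73)/2 × 0.25 = 9.6975
  [0.75→2.25]: (36.73+19.41)/2 × 1.5 = 42.105
  [2.25→3.25]: (19.41+12.68)/2 × 1 = 16.045
  Sum = 90.69 µg/mL·h
k_e = ln2 / t½ = 0.693147 / 1.63 = 0.4252 h^-1
Extrapolated tail: C_last / k_e = 12.68 / 0.4252 = 29.821
AUC_0→∞ = 90.69 + 29.821 = 120.511 µg/mL·h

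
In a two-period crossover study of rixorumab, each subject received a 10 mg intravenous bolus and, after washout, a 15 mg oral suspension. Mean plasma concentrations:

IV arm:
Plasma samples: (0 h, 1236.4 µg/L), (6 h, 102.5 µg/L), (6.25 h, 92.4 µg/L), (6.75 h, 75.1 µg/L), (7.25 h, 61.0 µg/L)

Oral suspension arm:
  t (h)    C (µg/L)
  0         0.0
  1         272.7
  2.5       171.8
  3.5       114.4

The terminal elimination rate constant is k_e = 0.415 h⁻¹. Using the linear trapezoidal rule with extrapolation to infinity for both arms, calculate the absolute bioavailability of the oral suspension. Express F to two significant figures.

Trapezoidal AUC_0→7.25 (IV):
  [0→6]: (1236.4+102.5)/2 × 6 = 4016.7
  [6→6.25]: (102.5+92.4)/2 × 0.25 = 24.3625
  [6.25→6.75]: (92.4+75.1)/2 × 0.5 = 41.875
  [6.75→7.25]: (75.1+61.0)/2 × 0.5 = 34.025
  Sum = 4116.9625 µg/L·h
IV tail: 61.0/0.415 = 146.988; AUC_iv,0→∞ = 4116.9625 + 146.988 = 4263.9505 µg/L·h
Trapezoidal AUC_0→3.5 (oral suspension):
  [0→1]: (0.0+272.7)/2 × 1 = 136.35
  [1→2.5]: (272.7+171.8)/2 × 1.5 = 333.375
  [2.5→3.5]: (171.8+114.4)/2 × 1 = 143.1
  Sum = 612.825 µg/L·h
oral suspension tail: 114.4/0.415 = 275.663; AUC_ev,0→∞ = 612.825 + 275.663 = 888.488 µg/L·h
F = (AUC_ev/D_ev)/(AUC_iv/D_iv) = (888.488/15)/(4263.9505/10) = 59.2325/426.39505 = 0.1389

F = 0.14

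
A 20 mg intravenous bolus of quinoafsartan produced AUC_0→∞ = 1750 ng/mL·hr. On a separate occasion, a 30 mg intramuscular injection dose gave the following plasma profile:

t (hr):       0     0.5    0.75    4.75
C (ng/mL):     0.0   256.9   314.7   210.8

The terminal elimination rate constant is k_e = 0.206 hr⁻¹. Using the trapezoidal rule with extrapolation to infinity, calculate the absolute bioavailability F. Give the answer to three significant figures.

F = 0.842

Trapezoidal AUC_0→4.75 (intramuscular injection):
  [0→0.5]: (0.0+256.9)/2 × 0.5 = 64.225
  [0.5→0.75]: (256.9+314.7)/2 × 0.25 = 71.45
  [0.75→4.75]: (314.7+210.8)/2 × 4 = 1051.0
  Sum = 1186.675 ng/mL·hr
Tail: C_last/k_e = 210.8/0.206 = 1023.301
AUC_0→∞ (intramuscular injection) = 1186.675 + 1023.301 = 2209.976 ng/mL·hr
F = (AUC_ev/D_ev)/(AUC_iv/D_iv) = (2209.976/30)/(1750/20) = 73.6659/87.5 = 0.8419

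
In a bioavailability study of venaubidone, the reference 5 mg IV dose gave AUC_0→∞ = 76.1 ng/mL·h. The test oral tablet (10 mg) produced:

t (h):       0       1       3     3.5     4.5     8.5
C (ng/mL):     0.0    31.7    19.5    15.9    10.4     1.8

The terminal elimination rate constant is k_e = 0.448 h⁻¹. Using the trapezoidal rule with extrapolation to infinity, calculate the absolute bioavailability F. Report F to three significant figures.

Trapezoidal AUC_0→8.5 (oral tablet):
  [0→1]: (0.0+31.7)/2 × 1 = 15.85
  [1→3]: (31.7+19.5)/2 × 2 = 51.2
  [3→3.5]: (19.5+15.9)/2 × 0.5 = 8.85
  [3.5→4.5]: (15.9+10.4)/2 × 1 = 13.15
  [4.5→8.5]: (10.4+1.8)/2 × 4 = 24.4
  Sum = 113.45 ng/mL·h
Tail: C_last/k_e = 1.8/0.448 = 4.018
AUC_0→∞ (oral tablet) = 113.45 + 4.018 = 117.468 ng/mL·h
F = (AUC_ev/D_ev)/(AUC_iv/D_iv) = (117.468/10)/(76.1/5) = 11.7468/15.22 = 0.7718

F = 0.772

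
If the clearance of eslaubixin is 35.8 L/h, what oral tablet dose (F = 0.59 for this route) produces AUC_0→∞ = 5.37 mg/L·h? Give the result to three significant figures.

Dose = 326 mg

Dose = CL × AUC_0→∞ / F
     = 35.8 × 5.37 / 0.59 = 325.841 mg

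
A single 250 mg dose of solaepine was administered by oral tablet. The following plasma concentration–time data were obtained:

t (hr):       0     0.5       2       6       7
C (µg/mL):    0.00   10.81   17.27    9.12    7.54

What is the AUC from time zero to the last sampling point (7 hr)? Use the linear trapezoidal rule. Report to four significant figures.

Trapezoidal AUC_0→7:
  [0→0.5]: (0.00+10.81)/2 × 0.5 = 2.7025
  [0.5→2]: (10.81+17.27)/2 × 1.5 = 21.06
  [2→6]: (17.27+9.12)/2 × 4 = 52.78
  [6→7]: (9.12+7.54)/2 × 1 = 8.33
  Sum = 84.8725 µg/mL·hr

AUC = 84.87 µg/mL·hr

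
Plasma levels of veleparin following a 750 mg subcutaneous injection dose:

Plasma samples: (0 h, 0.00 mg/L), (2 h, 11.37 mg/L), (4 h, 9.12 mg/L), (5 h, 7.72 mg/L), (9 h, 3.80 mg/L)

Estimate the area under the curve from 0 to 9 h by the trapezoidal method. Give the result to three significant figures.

Trapezoidal AUC_0→9:
  [0→2]: (0.00+11.37)/2 × 2 = 11.37
  [2→4]: (11.37+9.12)/2 × 2 = 20.49
  [4→5]: (9.12+7.72)/2 × 1 = 8.42
  [5→9]: (7.72+3.80)/2 × 4 = 23.04
  Sum = 63.32 mg/L·h

AUC = 63.3 mg/L·h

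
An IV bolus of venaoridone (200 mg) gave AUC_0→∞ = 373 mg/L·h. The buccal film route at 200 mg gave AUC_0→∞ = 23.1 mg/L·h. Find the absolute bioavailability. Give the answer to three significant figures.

F = 0.0619

F = (AUC_ev / D_ev) / (AUC_iv / D_iv)
  = (23.1/200) / (373/200)
  = 0.1155 / 1.865 = 0.0619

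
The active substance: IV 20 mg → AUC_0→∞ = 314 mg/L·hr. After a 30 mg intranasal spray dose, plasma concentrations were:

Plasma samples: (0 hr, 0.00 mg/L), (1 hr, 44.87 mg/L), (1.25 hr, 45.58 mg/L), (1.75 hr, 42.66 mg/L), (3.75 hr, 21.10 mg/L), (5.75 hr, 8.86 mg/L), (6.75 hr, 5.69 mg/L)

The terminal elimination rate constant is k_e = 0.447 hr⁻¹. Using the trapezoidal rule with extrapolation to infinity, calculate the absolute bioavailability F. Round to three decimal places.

F = 0.360

Trapezoidal AUC_0→6.75 (intranasal spray):
  [0→1]: (0.00+44.87)/2 × 1 = 22.435
  [1→1.25]: (44.87+45.58)/2 × 0.25 = 11.30625
  [1.25→1.75]: (45.58+42.66)/2 × 0.5 = 22.06
  [1.75→3.75]: (42.66+21.10)/2 × 2 = 63.76
  [3.75→5.75]: (21.10+8.86)/2 × 2 = 29.96
  [5.75→6.75]: (8.86+5.69)/2 × 1 = 7.275
  Sum = 156.79625 mg/L·hr
Tail: C_last/k_e = 5.69/0.447 = 12.729
AUC_0→∞ (intranasal spray) = 156.79625 + 12.729 = 169.52525 mg/L·hr
F = (AUC_ev/D_ev)/(AUC_iv/D_iv) = (169.52525/30)/(314/20) = 5.65084/15.7 = 0.3599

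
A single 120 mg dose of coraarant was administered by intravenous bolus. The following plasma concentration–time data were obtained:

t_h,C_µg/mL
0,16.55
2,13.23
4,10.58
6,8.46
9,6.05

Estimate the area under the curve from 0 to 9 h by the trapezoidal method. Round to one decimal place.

AUC = 94.4 µg/mL·h

Trapezoidal AUC_0→9:
  [0→2]: (16.55+13.23)/2 × 2 = 29.78
  [2→4]: (13.23+10.58)/2 × 2 = 23.81
  [4→6]: (10.58+8.46)/2 × 2 = 19.04
  [6→9]: (8.46+6.05)/2 × 3 = 21.765
  Sum = 94.395 µg/mL·h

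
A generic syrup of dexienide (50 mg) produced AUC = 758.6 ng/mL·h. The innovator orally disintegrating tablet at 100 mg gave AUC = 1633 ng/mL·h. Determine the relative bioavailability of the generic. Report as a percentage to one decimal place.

F_rel = (AUC_test/D_test) / (AUC_ref/D_ref)
      = (758.6/50) / (1633/100)
      = 15.172 / 16.33 = 0.9291 = 92.91%

F_rel = 92.9%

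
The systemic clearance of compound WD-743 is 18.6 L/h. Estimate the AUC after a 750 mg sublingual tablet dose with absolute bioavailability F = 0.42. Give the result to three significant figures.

AUC_0→∞ = F × Dose / CL
        = 0.42 × 750 / 18.6 = 16.9355 mg/L·h

AUC = 16.9 mg/L·h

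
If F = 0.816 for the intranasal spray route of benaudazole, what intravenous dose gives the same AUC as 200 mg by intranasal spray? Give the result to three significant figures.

D_iv = 163 mg

Systemic exposure from an extravascular dose = F × D_ev, so the equivalent IV dose is F × D_ev.
D_iv = F × D_ev = 0.816 × 200 = 163.2 mg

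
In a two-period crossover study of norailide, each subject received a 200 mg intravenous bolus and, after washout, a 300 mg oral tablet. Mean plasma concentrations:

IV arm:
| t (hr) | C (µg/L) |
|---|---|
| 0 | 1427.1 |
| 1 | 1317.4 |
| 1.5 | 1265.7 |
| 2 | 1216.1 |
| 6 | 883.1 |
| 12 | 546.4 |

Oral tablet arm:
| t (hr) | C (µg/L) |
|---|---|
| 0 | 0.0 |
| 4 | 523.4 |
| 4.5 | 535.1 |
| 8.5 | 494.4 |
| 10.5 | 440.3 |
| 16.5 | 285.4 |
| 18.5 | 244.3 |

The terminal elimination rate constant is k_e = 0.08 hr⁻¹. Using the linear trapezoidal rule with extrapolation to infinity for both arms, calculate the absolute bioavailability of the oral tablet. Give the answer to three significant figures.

F = 0.374

Trapezoidal AUC_0→12 (IV):
  [0→1]: (1427.1+1317.4)/2 × 1 = 1372.25
  [1→1.5]: (1317.4+1265.7)/2 × 0.5 = 645.775
  [1.5→2]: (1265.7+1216.1)/2 × 0.5 = 620.45
  [2→6]: (1216.1+883.1)/2 × 4 = 4198.4
  [6→12]: (883.1+546.4)/2 × 6 = 4288.5
  Sum = 11125.375 µg/L·hr
IV tail: 546.4/0.08 = 6830.000; AUC_iv,0→∞ = 11125.375 + 6830.000 = 17955.375 µg/L·hr
Trapezoidal AUC_0→18.5 (oral tablet):
  [0→4]: (0.0+523.4)/2 × 4 = 1046.8
  [4→4.5]: (523.4+535.1)/2 × 0.5 = 264.625
  [4.5→8.5]: (535.1+494.4)/2 × 4 = 2059.0
  [8.5→10.5]: (494.4+440.3)/2 × 2 = 934.7
  [10.5→16.5]: (440.3+285.4)/2 × 6 = 2177.1
  [16.5→18.5]: (285.4+244.3)/2 × 2 = 529.7
  Sum = 7011.925 µg/L·hr
oral tablet tail: 244.3/0.08 = 3053.750; AUC_ev,0→∞ = 7011.925 + 3053.750 = 10065.675 µg/L·hr
F = (AUC_ev/D_ev)/(AUC_iv/D_iv) = (10065.675/300)/(17955.375/200) = 33.55225/89.776875 = 0.3737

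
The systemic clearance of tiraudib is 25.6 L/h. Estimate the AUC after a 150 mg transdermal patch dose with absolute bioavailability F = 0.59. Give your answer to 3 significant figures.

AUC_0→∞ = F × Dose / CL
        = 0.59 × 150 / 25.6 = 3.45703 mg/L·h

AUC = 3.46 mg/L·h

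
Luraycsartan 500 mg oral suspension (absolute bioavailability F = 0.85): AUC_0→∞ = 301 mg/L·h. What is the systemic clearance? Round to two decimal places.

CL = 1.41 L/h

CL = F × Dose / AUC_0→∞
   = 0.85 × 500 / 301 = 1.41196 L/h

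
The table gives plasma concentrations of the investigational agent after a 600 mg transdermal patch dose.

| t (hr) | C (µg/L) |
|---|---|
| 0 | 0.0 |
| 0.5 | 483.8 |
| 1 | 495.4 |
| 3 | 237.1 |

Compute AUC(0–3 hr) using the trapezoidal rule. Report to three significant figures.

AUC = 1100 µg/L·hr

Trapezoidal AUC_0→3:
  [0→0.5]: (0.0+483.8)/2 × 0.5 = 120.95
  [0.5→1]: (483.8+495.4)/2 × 0.5 = 244.8
  [1→3]: (495.4+237.1)/2 × 2 = 732.5
  Sum = 1098.25 µg/L·hr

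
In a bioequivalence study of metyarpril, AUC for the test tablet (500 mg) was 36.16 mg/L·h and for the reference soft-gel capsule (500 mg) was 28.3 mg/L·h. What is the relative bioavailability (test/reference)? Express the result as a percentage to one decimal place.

F_rel = (AUC_test/D_test) / (AUC_ref/D_ref)
      = (36.16/500) / (28.3/500)
      = 0.07232 / 0.0566 = 1.2777 = 127.77%

F_rel = 127.8%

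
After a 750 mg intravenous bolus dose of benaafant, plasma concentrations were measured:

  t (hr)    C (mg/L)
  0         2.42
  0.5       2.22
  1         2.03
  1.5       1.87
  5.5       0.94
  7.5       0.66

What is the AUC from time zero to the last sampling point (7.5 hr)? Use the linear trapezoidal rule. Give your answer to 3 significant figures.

AUC = 10.4 mg/L·hr

Trapezoidal AUC_0→7.5:
  [0→0.5]: (2.42+2.22)/2 × 0.5 = 1.16
  [0.5→1]: (2.22+2.03)/2 × 0.5 = 1.0625
  [1→1.5]: (2.03+1.87)/2 × 0.5 = 0.975
  [1.5→5.5]: (1.87+0.94)/2 × 4 = 5.62
  [5.5→7.5]: (0.94+0.66)/2 × 2 = 1.6
  Sum = 10.4175 mg/L·hr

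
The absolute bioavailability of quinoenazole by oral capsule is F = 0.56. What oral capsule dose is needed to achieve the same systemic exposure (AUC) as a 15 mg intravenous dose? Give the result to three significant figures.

For equal systemic exposure: F × D_ev = D_iv
D_ev = D_iv / F = 15 / 0.56 = 26.7857 mg

D_oral = 26.8 mg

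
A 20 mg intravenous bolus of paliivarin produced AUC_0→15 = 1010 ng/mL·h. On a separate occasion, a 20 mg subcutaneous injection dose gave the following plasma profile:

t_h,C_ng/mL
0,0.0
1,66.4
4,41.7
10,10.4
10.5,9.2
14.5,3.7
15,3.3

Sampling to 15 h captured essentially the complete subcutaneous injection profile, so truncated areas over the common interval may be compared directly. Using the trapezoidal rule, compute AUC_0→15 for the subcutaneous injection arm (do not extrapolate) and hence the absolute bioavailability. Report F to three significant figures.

Trapezoidal AUC_0→15 (subcutaneous injection):
  [0→1]: (0.0+66.4)/2 × 1 = 33.2
  [1→4]: (66.4+41.7)/2 × 3 = 162.15
  [4→10]: (41.7+10.4)/2 × 6 = 156.3
  [10→10.5]: (10.4+9.2)/2 × 0.5 = 4.9
  [10.5→14.5]: (9.2+3.7)/2 × 4 = 25.8
  [14.5→15]: (3.7+3.3)/2 × 0.5 = 1.75
  Sum = 384.1 ng/mL·h
F = (AUC_ev/D_ev)/(AUC_iv/D_iv) = (384.1/20)/(1010/20) = 19.205/50.5 = 0.3803

F = 0.380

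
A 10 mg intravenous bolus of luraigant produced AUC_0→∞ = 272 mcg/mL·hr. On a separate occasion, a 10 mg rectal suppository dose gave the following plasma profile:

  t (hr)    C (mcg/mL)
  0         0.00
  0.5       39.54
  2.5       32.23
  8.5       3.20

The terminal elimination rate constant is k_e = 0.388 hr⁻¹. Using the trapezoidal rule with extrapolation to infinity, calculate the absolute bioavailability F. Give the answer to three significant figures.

F = 0.721

Trapezoidal AUC_0→8.5 (rectal suppository):
  [0→0.5]: (0.00+39.54)/2 × 0.5 = 9.885
  [0.5→2.5]: (39.54+32.23)/2 × 2 = 71.77
  [2.5→8.5]: (32.23+3.20)/2 × 6 = 106.29
  Sum = 187.945 mcg/mL·hr
Tail: C_last/k_e = 3.20/0.388 = 8.247
AUC_0→∞ (rectal suppository) = 187.945 + 8.247 = 196.192 mcg/mL·hr
F = (AUC_ev/D_ev)/(AUC_iv/D_iv) = (196.192/10)/(272/10) = 19.6192/27.2 = 0.7213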